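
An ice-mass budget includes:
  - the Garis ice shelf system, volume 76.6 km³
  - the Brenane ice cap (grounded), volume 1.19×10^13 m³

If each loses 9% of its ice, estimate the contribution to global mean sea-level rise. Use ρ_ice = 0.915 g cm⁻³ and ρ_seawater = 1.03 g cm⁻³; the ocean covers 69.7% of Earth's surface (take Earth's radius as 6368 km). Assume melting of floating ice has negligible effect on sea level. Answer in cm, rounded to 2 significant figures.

The Garis ice shelf system is floating and already displaces its own weight of water, so its melt adds essentially nothing to sea level.
Brenane: 0.09 × 1.19×10^13 m³ × (915/1030) = 9.514×10^11 m³ of water.
Total added water ≈ 9.514×10^11 m³ over 3.55×10^14 m² → Δh = 2.68×10^-3 m = 0.27 cm.

≈ 0.27 cm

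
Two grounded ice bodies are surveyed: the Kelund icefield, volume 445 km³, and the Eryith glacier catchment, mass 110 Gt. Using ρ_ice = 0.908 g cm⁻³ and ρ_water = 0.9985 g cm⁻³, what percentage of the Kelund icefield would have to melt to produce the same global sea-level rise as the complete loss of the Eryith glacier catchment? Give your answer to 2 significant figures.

≈ 27 %

Equal sea-level rise means equal mass of meltwater, i.e. equal mass of ice lost.
Ice mass of Eryith: 1.100×10^14 kg; ice mass of Kelund: 4.041×10^14 kg.
Fraction required = 1.100×10^14 / 4.041×10^14 = 0.272 → 27 %.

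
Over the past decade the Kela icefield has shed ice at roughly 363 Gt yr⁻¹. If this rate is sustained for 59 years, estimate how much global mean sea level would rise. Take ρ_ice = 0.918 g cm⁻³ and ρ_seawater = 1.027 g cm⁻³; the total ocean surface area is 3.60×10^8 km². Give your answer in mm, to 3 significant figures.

Total mass lost = 363 Gt/yr × 59 yr = 2.142×10^4 Gt = 2.142×10^16 kg.
ρ_w = 1.027 g cm⁻³ = 1027 kg m⁻³, so water volume = 2.142×10^16 / 1027 = 2.085×10^13 m³.
Δh = 2.085×10^13 / 3.60×10^14 = 0.0579 m = 57.9 mm.

≈ 57.9 mm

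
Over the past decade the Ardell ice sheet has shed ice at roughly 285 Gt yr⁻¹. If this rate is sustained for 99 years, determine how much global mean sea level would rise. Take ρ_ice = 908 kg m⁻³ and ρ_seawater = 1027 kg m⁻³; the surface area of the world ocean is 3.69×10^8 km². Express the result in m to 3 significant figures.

Total mass lost = 285 Gt/yr × 99 yr = 2.822×10^4 Gt = 2.822×10^16 kg.
ρ_w = 1027 kg m⁻³, so water volume = 2.822×10^16 / 1027 = 2.747×10^13 m³.
Δh = 2.747×10^13 / 3.69×10^14 = 0.0745 m.

≈ 0.0745 m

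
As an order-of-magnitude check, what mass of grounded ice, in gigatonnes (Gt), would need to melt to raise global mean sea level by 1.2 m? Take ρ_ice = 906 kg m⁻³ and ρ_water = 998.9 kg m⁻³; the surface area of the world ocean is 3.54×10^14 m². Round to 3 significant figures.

≈ 4.24×10^5 Gt

Required water volume = Δh × A = 1.2 m × 3.54×10^14 m² = 4.248×10^14 m³.
ρ_w = 998.9 kg m⁻³, so the mass of water = 4.248×10^14 m³ × 998.9 kg m⁻³ = 4.243×10^17 kg = 4.24×10^5 Gt (and the same mass of ice, by conservation).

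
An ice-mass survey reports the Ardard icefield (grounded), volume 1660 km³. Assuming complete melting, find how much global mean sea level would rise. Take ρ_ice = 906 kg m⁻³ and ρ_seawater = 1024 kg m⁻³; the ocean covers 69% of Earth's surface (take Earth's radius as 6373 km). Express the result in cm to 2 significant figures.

Ardard: 1660 km³ × (906/1024) = 1469 km³ of water.
Spread over 3.52×10^14 m² of ocean, Δh = 1.469×10^12 / 3.52×10^14 = 4.17×10^-3 m = 0.42 cm.

≈ 0.42 cm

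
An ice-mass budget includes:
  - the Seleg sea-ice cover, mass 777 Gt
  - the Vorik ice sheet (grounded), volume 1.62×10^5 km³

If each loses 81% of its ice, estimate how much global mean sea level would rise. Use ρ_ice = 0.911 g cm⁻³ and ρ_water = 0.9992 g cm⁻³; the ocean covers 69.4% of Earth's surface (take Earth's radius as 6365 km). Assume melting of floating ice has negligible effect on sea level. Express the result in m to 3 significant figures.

≈ 0.339 m

The Seleg sea-ice cover is floating and already displaces its own weight of water, so its melt adds essentially nothing to sea level.
Vorik: 0.81 × 1.62×10^5 km³ × (911/999.2) = 1.196×10^5 km³ of water.
Total added water ≈ 1.196×10^14 m³ over 3.53×10^14 m² → Δh = 0.339 m.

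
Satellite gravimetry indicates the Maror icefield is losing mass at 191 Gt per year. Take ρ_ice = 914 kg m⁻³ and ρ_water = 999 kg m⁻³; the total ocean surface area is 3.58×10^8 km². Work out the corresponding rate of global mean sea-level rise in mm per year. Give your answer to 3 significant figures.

≈ 0.534 mm/yr

ρ_w = 999 kg m⁻³. Annual water volume added = 191 Gt / ρ_w = 1.910×10^14 kg / 999 kg m⁻³ = 1.912×10^11 m³.
Δh per year = 1.912×10^11 / 3.58×10^14 = 5.34×10^-4 m = 0.534 mm.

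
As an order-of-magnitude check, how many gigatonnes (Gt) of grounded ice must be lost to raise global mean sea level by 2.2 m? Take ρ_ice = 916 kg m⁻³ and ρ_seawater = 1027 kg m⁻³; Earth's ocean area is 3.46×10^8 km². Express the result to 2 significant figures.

≈ 7.8×10^5 Gt

Required water volume = Δh × A = 2.2 m × 3.46×10^14 m² = 7.612×10^14 m³.
ρ_w = 1027 kg m⁻³, so the mass of water = 7.612×10^14 m³ × 1027 kg m⁻³ = 7.818×10^17 kg = 7.8×10^5 Gt (and the same mass of ice, by conservation).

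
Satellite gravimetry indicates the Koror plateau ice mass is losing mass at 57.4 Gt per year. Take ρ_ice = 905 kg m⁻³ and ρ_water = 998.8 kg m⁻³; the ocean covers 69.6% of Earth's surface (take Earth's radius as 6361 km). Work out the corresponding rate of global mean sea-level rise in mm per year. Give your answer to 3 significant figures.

ρ_w = 998.8 kg m⁻³. Annual water volume added = 57.4 Gt / ρ_w = 5.740×10^13 kg / 998.8 kg m⁻³ = 5.747×10^10 m³.
Δh per year = 5.747×10^10 / 3.54×10^14 = 1.62×10^-4 m = 0.162 mm.

≈ 0.162 mm/yr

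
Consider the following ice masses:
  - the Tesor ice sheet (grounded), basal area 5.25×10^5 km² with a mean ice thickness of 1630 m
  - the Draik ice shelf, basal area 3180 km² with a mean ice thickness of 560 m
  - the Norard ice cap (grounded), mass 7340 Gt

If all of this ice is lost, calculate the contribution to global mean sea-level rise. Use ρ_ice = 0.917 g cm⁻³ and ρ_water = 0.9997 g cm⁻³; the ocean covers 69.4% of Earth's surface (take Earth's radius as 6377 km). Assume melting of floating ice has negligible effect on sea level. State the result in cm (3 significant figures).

Tesor: ice volume = 5.25×10^5 km² × 1630 m = 8.558×10^5 km³; 8.558×10^5 × (917/999.7) = 7.850×10^5 km³ of water.
The Draik ice shelf is floating and already displaces its own weight of water, so its melt adds essentially nothing to sea level.
Norard: 7340 Gt = 7.340×10^15 kg; dividing by ρ_w = 0.9997 g cm⁻³ = 999.7 kg m⁻³ gives 7.342×10^12 m³ of water.
Total added water ≈ 7.923×10^14 m³ over 3.55×10^14 m² → Δh = 2.23 m = 223 cm.

≈ 223 cm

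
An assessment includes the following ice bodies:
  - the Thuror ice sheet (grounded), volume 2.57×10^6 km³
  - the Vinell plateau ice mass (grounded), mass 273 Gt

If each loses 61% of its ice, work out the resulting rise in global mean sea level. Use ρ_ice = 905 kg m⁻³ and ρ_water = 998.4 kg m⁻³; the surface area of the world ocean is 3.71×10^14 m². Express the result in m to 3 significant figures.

≈ 3.83 m

Thuror: 0.61 × 2.57×10^6 km³ × (905/998.4) = 1.421×10^6 km³ of water.
Vinell: 0.61 × 273 Gt = 1.665×10^14 kg; dividing by ρ_w = 998.4 kg m⁻³ gives 1.668×10^11 m³ of water.
Total added water ≈ 1.421×10^15 m³ over 3.71×10^14 m² → Δh = 3.83 m.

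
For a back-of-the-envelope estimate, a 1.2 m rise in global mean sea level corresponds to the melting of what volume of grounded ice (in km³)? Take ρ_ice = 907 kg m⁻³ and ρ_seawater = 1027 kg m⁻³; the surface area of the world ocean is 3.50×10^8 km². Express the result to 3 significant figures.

≈ 4.76×10^5 km³

Required water volume = Δh × A = 1.2 m × 3.50×10^14 m² = 4.200×10^14 m³ = 4.200×10^5 km³.
Ice volume = water volume × ρ_w/ρ_ice = 4.200×10^5 × 1027/907 = 4.76×10^5 km³.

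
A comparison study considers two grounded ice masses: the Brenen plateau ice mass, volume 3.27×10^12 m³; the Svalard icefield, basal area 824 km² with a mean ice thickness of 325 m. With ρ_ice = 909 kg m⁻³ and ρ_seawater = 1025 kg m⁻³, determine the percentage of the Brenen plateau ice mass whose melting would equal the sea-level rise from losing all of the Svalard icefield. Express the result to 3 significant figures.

Equal sea-level rise means equal mass of meltwater, i.e. equal mass of ice lost.
Ice mass of Svalard: 2.434×10^14 kg; ice mass of Brenen: 2.972×10^15 kg.
Fraction required = 2.434×10^14 / 2.972×10^15 = 0.0819 → 8.19 %.

≈ 8.19 %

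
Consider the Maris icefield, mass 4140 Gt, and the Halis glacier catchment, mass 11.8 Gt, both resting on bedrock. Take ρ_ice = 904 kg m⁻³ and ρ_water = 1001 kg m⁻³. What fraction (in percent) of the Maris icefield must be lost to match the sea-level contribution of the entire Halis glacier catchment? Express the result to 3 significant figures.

Equal sea-level rise means equal mass of meltwater, i.e. equal mass of ice lost.
Ice mass of Halis: 1.180×10^13 kg; ice mass of Maris: 4.140×10^15 kg.
Fraction required = 1.180×10^13 / 4.140×10^15 = 2.85×10^-3 → 0.285 %.

≈ 0.285 %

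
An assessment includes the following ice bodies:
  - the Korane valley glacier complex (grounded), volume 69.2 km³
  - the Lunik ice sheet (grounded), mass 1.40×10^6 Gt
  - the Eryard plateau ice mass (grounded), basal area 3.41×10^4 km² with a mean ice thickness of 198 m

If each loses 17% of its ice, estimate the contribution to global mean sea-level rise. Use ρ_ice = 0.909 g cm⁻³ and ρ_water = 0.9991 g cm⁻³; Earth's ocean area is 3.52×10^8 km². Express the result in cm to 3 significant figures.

Korane: 0.17 × 69.2 km³ × (909/999.1) = 10.70 km³ of water.
Lunik: 0.17 × 1.40×10^6 Gt = 2.380×10^17 kg; dividing by ρ_w = 0.9991 g cm⁻³ = 999.1 kg m⁻³ gives 2.382×10^14 m³ of water.
Eryard: ice volume = 3.41×10^4 km² × 198 m = 6752 km³; 0.17 × 6752 × (909/999.1) = 1044 km³ of water.
Total added water ≈ 2.393×10^14 m³ over 3.52×10^14 m² → Δh = 0.680 m = 68.0 cm.

≈ 68.0 cm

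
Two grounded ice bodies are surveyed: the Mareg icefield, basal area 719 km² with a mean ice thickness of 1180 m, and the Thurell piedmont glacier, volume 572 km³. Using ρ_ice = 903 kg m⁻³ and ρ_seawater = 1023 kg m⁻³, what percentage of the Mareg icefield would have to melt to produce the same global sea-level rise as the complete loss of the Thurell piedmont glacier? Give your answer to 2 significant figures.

Equal sea-level rise means equal mass of meltwater, i.e. equal mass of ice lost.
Ice mass of Thurell: 5.165×10^14 kg; ice mass of Mareg: 7.661×10^14 kg.
Fraction required = 5.165×10^14 / 7.661×10^14 = 0.674 → 67 %.

≈ 67 %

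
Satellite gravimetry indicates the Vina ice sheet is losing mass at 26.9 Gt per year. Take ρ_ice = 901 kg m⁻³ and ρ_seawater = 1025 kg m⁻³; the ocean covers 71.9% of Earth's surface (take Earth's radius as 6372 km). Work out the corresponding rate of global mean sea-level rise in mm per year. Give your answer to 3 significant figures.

ρ_w = 1025 kg m⁻³. Annual water volume added = 26.9 Gt / ρ_w = 2.690×10^13 kg / 1025 kg m⁻³ = 2.624×10^10 m³.
Δh per year = 2.624×10^10 / 3.67×10^14 = 7.15×10^-5 m = 0.0715 mm.

≈ 0.0715 mm/yr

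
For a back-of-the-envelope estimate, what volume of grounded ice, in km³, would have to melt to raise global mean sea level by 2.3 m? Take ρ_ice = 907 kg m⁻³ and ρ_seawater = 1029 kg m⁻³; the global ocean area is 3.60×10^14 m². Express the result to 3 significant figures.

Required water volume = Δh × A = 2.3 m × 3.60×10^14 m² = 8.280×10^14 m³ = 8.280×10^5 km³.
Ice volume = water volume × ρ_w/ρ_ice = 8.280×10^5 × 1029/907 = 9.39×10^5 km³.

≈ 9.39×10^5 km³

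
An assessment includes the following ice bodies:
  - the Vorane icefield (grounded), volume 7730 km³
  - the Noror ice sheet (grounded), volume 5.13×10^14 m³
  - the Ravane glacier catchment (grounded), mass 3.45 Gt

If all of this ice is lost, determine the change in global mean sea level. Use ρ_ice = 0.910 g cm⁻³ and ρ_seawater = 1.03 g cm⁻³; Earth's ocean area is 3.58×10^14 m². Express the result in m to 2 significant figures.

≈ 1.3 m

Vorane: 7730 km³ × (910/1030) = 6829 km³ of water.
Noror: 5.13×10^14 m³ × (910/1030) = 4.532×10^14 m³ of water.
Ravane: 3.45 Gt = 3.450×10^12 kg; dividing by ρ_w = 1.03 g cm⁻³ = 1030 kg m⁻³ gives 3.350×10^9 m³ of water.
Total added water ≈ 4.601×10^14 m³ over 3.58×10^14 m² → Δh = 1.29 m.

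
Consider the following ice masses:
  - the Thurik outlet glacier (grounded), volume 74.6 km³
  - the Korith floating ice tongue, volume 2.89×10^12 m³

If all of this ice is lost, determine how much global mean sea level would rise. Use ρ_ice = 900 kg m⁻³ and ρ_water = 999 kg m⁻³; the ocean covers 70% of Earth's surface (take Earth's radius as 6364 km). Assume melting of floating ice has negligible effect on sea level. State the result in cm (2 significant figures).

Thurik: 74.6 km³ × (900/999) = 67.21 km³ of water.
The Korith floating ice tongue is floating and already displaces its own weight of water, so its melt adds essentially nothing to sea level.
Total added water ≈ 6.721×10^10 m³ over 3.56×10^14 m² → Δh = 1.89×10^-4 m = 0.019 cm.

≈ 0.019 cm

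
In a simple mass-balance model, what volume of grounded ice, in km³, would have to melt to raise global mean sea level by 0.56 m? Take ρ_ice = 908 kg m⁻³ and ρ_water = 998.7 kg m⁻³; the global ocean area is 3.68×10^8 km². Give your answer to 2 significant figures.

Required water volume = Δh × A = 0.56 m × 3.68×10^14 m² = 2.061×10^14 m³ = 2.061×10^5 km³.
Ice volume = water volume × ρ_w/ρ_ice = 2.061×10^5 × 998.7/908 = 2.3×10^5 km³.

≈ 2.3×10^5 km³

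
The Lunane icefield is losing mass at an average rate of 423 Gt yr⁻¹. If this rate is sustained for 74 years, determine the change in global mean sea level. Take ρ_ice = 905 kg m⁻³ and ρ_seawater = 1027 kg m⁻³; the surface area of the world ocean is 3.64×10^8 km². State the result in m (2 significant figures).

Total mass lost = 423 Gt/yr × 74 yr = 3.130×10^4 Gt = 3.130×10^16 kg.
ρ_w = 1027 kg m⁻³, so water volume = 3.130×10^16 / 1027 = 3.048×10^13 m³.
Δh = 3.048×10^13 / 3.64×10^14 = 0.0837 m.

≈ 0.084 m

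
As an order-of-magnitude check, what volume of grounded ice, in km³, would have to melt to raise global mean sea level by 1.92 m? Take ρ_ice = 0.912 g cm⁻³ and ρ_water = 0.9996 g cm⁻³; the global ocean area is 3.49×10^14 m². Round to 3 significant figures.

Required water volume = Δh × A = 1.92 m × 3.49×10^14 m² = 6.701×10^14 m³ = 6.701×10^5 km³.
Ice volume = water volume × ρ_w/ρ_ice = 6.701×10^5 × 999.6/912 = 7.34×10^5 km³.

≈ 7.34×10^5 km³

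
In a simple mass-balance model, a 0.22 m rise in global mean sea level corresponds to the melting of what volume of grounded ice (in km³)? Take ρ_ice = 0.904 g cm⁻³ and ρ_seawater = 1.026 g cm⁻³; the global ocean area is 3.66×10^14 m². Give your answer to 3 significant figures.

Required water volume = Δh × A = 0.22 m × 3.66×10^14 m² = 8.052×10^13 m³ = 8.052×10^4 km³.
Ice volume = water volume × ρ_w/ρ_ice = 8.052×10^4 × 1026/904 = 9.14×10^4 km³.

≈ 9.14×10^4 km³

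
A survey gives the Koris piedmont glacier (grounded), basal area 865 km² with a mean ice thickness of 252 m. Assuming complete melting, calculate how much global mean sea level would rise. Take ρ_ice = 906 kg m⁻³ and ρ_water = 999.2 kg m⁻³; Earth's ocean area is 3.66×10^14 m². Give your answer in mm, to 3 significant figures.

Koris: ice volume = 865 km² × 252 m = 218.0 km³; 218.0 × (906/999.2) = 197.6 km³ of water.
Spread over 3.66×10^14 m² of ocean, Δh = 1.976×10^11 / 3.66×10^14 = 5.40×10^-4 m = 0.540 mm.

≈ 0.540 mm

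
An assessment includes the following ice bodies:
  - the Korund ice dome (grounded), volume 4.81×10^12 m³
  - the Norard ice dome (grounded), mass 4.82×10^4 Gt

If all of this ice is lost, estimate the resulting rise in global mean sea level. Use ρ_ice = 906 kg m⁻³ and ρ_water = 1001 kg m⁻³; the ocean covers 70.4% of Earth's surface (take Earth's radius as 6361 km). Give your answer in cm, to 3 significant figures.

Korund: 4.81×10^12 m³ × (906/1001) = 4.354×10^12 m³ of water.
Norard: 4.82×10^4 Gt = 4.820×10^16 kg; dividing by ρ_w = 1001 kg m⁻³ gives 4.815×10^13 m³ of water.
Total added water ≈ 5.251×10^13 m³ over 3.58×10^14 m² → Δh = 0.147 m = 14.7 cm.

≈ 14.7 cm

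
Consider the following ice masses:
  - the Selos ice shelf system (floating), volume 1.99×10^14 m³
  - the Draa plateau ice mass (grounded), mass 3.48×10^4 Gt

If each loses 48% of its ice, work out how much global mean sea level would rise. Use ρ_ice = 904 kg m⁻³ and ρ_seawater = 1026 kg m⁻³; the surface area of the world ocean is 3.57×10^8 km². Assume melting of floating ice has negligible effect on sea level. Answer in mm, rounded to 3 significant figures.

The Selos ice shelf system is floating and already displaces its own weight of water, so its melt adds essentially nothing to sea level.
Draa: 0.48 × 3.48×10^4 Gt = 1.670×10^16 kg; dividing by ρ_w = 1026 kg m⁻³ gives 1.628×10^13 m³ of water.
Total added water ≈ 1.628×10^13 m³ over 3.57×10^14 m² → Δh = 0.0456 m = 45.6 mm.

≈ 45.6 mm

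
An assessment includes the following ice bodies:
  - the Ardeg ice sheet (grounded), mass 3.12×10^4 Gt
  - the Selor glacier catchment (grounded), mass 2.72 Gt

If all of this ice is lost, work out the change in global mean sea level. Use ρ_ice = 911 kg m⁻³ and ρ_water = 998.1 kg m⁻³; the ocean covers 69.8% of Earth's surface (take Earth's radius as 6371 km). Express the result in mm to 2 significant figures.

Ardeg: 3.12×10^4 Gt = 3.120×10^16 kg; dividing by ρ_w = 998.1 kg m⁻³ gives 3.126×10^13 m³ of water.
Selor: 2.72 Gt = 2.720×10^12 kg; dividing by ρ_w = 998.1 kg m⁻³ gives 2.725×10^9 m³ of water.
Total added water ≈ 3.126×10^13 m³ over 3.56×10^14 m² → Δh = 0.0878 m = 88 mm.

≈ 88 mm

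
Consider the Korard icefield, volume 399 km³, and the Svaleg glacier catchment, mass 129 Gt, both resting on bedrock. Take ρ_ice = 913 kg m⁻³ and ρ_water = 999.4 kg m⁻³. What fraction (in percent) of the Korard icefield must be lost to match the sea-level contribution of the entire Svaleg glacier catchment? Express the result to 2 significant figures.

Equal sea-level rise means equal mass of meltwater, i.e. equal mass of ice lost.
Ice mass of Svaleg: 1.290×10^14 kg; ice mass of Korard: 3.643×10^14 kg.
Fraction required = 1.290×10^14 / 3.643×10^14 = 0.354 → 35 %.

≈ 35 %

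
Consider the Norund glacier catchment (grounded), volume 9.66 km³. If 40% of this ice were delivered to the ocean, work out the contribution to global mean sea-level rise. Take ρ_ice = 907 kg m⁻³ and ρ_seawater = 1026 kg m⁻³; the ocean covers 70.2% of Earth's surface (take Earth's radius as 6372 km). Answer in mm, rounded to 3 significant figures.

Norund: 0.4 × 9.66 km³ × (907/1026) = 3.416 km³ of water.
Spread over 3.58×10^14 m² of ocean, Δh = 3.416×10^9 / 3.58×10^14 = 9.54×10^-6 m = 9.54×10^-3 mm.

≈ 9.54×10^-3 mm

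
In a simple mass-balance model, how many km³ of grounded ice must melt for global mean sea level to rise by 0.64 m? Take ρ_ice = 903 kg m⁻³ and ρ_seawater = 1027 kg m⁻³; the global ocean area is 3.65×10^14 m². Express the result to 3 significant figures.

Required water volume = Δh × A = 0.64 m × 3.65×10^14 m² = 2.336×10^14 m³ = 2.336×10^5 km³.
Ice volume = water volume × ρ_w/ρ_ice = 2.336×10^5 × 1027/903 = 2.66×10^5 km³.

≈ 2.66×10^5 km³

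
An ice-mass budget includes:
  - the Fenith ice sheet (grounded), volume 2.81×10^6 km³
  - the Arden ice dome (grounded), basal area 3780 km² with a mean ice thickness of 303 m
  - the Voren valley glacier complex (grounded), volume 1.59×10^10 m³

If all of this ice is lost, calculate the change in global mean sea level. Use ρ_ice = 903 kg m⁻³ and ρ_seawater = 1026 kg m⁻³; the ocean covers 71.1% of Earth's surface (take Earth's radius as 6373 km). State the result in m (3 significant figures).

Fenith: 2.81×10^6 km³ × (903/1026) = 2.473×10^6 km³ of water.
Arden: ice volume = 3780 km² × 303 m = 1145 km³; 1145 × (903/1026) = 1008 km³ of water.
Voren: 1.59×10^10 m³ × (903/1026) = 1.399×10^10 m³ of water.
Total added water ≈ 2.474×10^15 m³ over 3.63×10^14 m² → Δh = 6.82 m.

≈ 6.82 m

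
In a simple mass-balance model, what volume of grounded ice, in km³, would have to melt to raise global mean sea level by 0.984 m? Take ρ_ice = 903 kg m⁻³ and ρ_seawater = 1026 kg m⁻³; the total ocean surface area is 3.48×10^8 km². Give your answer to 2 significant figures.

≈ 3.9×10^5 km³

Required water volume = Δh × A = 0.984 m × 3.48×10^14 m² = 3.424×10^14 m³ = 3.424×10^5 km³.
Ice volume = water volume × ρ_w/ρ_ice = 3.424×10^5 × 1026/903 = 3.9×10^5 km³.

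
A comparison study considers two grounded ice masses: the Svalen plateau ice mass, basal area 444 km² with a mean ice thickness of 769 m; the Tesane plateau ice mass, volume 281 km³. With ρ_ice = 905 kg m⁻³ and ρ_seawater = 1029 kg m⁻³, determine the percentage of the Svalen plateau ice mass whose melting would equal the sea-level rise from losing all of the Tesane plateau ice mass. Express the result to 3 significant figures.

≈ 82.3 %

Equal sea-level rise means equal mass of meltwater, i.e. equal mass of ice lost.
Ice mass of Tesane: 2.543×10^14 kg; ice mass of Svalen: 3.090×10^14 kg.
Fraction required = 2.543×10^14 / 3.090×10^14 = 0.823 → 82.3 %.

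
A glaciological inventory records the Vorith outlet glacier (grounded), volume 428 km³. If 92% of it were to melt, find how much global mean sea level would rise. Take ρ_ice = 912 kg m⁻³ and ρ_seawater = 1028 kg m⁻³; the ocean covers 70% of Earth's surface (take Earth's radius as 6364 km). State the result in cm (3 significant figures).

≈ 0.0981 cm

Vorith: 0.92 × 428 km³ × (912/1028) = 349.3 km³ of water.
Spread over 3.56×10^14 m² of ocean, Δh = 3.493×10^11 / 3.56×10^14 = 9.81×10^-4 m = 0.0981 cm.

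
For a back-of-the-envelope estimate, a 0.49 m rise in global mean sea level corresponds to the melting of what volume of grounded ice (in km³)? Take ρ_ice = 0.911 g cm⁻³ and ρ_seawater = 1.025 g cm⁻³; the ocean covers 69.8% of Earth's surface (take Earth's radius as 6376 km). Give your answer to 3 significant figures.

Required water volume = Δh × A = 0.49 m × 3.57×10^14 m² = 1.747×10^14 m³ = 1.747×10^5 km³.
Ice volume = water volume × ρ_w/ρ_ice = 1.747×10^5 × 1025/911 = 1.97×10^5 km³.

≈ 1.97×10^5 km³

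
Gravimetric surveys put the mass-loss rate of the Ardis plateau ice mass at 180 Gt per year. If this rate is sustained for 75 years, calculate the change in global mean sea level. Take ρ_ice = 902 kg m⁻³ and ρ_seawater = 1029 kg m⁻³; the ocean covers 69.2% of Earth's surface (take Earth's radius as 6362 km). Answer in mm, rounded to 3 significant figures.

Total mass lost = 180 Gt/yr × 75 yr = 1.350×10^4 Gt = 1.350×10^16 kg.
ρ_w = 1029 kg m⁻³, so water volume = 1.350×10^16 / 1029 = 1.312×10^13 m³.
Δh = 1.312×10^13 / 3.52×10^14 = 0.0373 m = 37.3 mm.

≈ 37.3 mm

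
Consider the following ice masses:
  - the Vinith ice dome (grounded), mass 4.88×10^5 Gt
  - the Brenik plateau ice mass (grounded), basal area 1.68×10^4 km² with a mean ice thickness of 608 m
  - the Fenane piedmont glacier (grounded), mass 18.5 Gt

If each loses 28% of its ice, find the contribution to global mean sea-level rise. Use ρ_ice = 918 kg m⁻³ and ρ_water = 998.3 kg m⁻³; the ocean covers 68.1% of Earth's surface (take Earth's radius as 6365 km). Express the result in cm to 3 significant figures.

Vinith: 0.28 × 4.88×10^5 Gt = 1.366×10^17 kg; dividing by ρ_w = 998.3 kg m⁻³ gives 1.369×10^14 m³ of water.
Brenik: ice volume = 1.68×10^4 km² × 608 m = 1.021×10^4 km³; 0.28 × 1.021×10^4 × (918/998.3) = 2630 km³ of water.
Fenane: 0.28 × 18.5 Gt = 5.180×10^12 kg; dividing by ρ_w = 998.3 kg m⁻³ gives 5.189×10^9 m³ of water.
Total added water ≈ 1.395×10^14 m³ over 3.47×10^14 m² → Δh = 0.402 m = 40.2 cm.

≈ 40.2 cm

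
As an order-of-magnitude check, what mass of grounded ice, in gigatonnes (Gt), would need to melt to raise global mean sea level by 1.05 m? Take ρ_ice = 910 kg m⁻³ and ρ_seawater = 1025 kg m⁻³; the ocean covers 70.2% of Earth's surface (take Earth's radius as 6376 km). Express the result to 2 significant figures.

Required water volume = Δh × A = 1.05 m × 3.59×10^14 m² = 3.766×10^14 m³.
ρ_w = 1025 kg m⁻³, so the mass of water = 3.766×10^14 m³ × 1025 kg m⁻³ = 3.860×10^17 kg = 3.9×10^5 Gt (and the same mass of ice, by conservation).

≈ 3.9×10^5 Gt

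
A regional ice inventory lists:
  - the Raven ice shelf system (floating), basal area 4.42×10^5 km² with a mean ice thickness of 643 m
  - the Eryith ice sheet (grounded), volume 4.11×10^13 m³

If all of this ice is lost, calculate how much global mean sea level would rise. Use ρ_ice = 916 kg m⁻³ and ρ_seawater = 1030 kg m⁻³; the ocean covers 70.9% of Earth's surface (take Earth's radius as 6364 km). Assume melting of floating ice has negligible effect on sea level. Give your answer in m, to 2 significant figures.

The Raven ice shelf system is floating and already displaces its own weight of water, so its melt adds essentially nothing to sea level.
Eryith: 4.11×10^13 m³ × (916/1030) = 3.655×10^13 m³ of water.
Total added water ≈ 3.655×10^13 m³ over 3.61×10^14 m² → Δh = 0.101 m.

≈ 0.10 m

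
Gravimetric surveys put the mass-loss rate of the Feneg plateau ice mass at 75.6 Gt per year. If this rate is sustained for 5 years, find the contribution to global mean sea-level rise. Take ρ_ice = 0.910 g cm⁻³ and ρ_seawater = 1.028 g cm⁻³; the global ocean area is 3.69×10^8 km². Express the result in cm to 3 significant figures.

Total mass lost = 75.6 Gt/yr × 5 yr = 378.0 Gt = 3.780×10^14 kg.
ρ_w = 1.028 g cm⁻³ = 1028 kg m⁻³, so water volume = 3.780×10^14 / 1028 = 3.677×10^11 m³.
Δh = 3.677×10^11 / 3.69×10^14 = 9.96×10^-4 m = 0.0996 cm.

≈ 0.0996 cm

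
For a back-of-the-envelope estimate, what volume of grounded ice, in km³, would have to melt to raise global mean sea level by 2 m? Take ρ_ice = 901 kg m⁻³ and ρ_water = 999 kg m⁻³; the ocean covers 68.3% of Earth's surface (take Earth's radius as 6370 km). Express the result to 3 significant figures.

Required water volume = Δh × A = 2 m × 3.48×10^14 m² = 6.965×10^14 m³ = 6.965×10^5 km³.
Ice volume = water volume × ρ_w/ρ_ice = 6.965×10^5 × 999/901 = 7.72×10^5 km³.

≈ 7.72×10^5 km³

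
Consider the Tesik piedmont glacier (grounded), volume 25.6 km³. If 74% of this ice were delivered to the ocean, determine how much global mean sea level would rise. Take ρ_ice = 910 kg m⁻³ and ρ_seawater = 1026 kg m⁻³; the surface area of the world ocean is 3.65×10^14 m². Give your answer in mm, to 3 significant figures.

≈ 0.0460 mm

Tesik: 0.74 × 25.6 km³ × (910/1026) = 16.80 km³ of water.
Spread over 3.65×10^14 m² of ocean, Δh = 1.680×10^10 / 3.65×10^14 = 4.60×10^-5 m = 0.0460 mm.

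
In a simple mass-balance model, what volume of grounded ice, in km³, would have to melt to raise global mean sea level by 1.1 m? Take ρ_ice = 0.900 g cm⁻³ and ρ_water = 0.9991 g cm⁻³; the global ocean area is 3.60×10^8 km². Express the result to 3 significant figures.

Required water volume = Δh × A = 1.1 m × 3.60×10^14 m² = 3.960×10^14 m³ = 3.960×10^5 km³.
Ice volume = water volume × ρ_w/ρ_ice = 3.960×10^5 × 999.1/900 = 4.40×10^5 km³.

≈ 4.40×10^5 km³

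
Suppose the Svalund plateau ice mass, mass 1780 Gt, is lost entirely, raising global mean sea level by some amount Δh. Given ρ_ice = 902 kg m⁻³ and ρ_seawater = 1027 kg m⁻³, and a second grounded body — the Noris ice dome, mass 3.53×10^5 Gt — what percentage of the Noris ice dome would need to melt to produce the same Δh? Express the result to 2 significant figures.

Equal sea-level rise means equal mass of meltwater, i.e. equal mass of ice lost.
Ice mass of Svalund: 1.780×10^15 kg; ice mass of Noris: 3.530×10^17 kg.
Fraction required = 1.780×10^15 / 3.530×10^17 = 5.04×10^-3 → 0.50 %.

≈ 0.50 %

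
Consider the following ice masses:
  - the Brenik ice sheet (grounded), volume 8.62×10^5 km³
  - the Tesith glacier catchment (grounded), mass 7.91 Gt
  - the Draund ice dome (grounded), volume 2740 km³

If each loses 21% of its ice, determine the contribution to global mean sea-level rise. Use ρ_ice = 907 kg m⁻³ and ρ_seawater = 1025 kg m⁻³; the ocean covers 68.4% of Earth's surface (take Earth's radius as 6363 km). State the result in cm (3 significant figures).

≈ 46.2 cm

Brenik: 0.21 × 8.62×10^5 km³ × (907/1025) = 1.602×10^5 km³ of water.
Tesith: 0.21 × 7.91 Gt = 1.661×10^12 kg; dividing by ρ_w = 1025 kg m⁻³ gives 1.621×10^9 m³ of water.
Draund: 0.21 × 2740 km³ × (907/1025) = 509.2 km³ of water.
Total added water ≈ 1.607×10^14 m³ over 3.48×10^14 m² → Δh = 0.462 m = 46.2 cm.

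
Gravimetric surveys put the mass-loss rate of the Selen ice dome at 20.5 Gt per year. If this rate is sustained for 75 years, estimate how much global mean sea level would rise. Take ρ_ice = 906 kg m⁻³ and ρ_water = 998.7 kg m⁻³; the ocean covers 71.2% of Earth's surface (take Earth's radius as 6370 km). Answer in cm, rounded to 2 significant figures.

≈ 0.42 cm

Total mass lost = 20.5 Gt/yr × 75 yr = 1538 Gt = 1.538×10^15 kg.
ρ_w = 998.7 kg m⁻³, so water volume = 1.538×10^15 / 998.7 = 1.540×10^12 m³.
Δh = 1.540×10^12 / 3.63×10^14 = 4.24×10^-3 m = 0.42 cm.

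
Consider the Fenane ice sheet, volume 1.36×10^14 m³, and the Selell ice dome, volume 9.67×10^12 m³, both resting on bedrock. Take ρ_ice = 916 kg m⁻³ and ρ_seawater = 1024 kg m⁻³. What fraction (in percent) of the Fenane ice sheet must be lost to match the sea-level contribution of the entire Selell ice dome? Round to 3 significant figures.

Equal sea-level rise means equal mass of meltwater, i.e. equal mass of ice lost.
Ice mass of Selell: 8.858×10^15 kg; ice mass of Fenane: 1.246×10^17 kg.
Fraction required = 8.858×10^15 / 1.246×10^17 = 0.0711 → 7.11 %.

≈ 7.11 %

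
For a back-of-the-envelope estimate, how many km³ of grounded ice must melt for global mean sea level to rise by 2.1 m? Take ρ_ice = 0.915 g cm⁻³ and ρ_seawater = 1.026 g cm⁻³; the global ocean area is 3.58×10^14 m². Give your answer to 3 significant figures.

Required water volume = Δh × A = 2.1 m × 3.58×10^14 m² = 7.518×10^14 m³ = 7.518×10^5 km³.
Ice volume = water volume × ρ_w/ρ_ice = 7.518×10^5 × 1026/915 = 8.43×10^5 km³.

≈ 8.43×10^5 km³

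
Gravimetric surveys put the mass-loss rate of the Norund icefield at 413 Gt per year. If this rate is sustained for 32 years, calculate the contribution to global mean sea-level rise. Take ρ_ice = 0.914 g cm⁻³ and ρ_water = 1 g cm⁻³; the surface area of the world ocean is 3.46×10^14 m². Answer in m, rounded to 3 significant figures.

Total mass lost = 413 Gt/yr × 32 yr = 1.322×10^4 Gt = 1.322×10^16 kg.
ρ_w = 1 g cm⁻³ = 1000 kg m⁻³, so water volume = 1.322×10^16 / 1000 = 1.322×10^13 m³.
Δh = 1.322×10^13 / 3.46×10^14 = 0.0382 m.

≈ 0.0382 m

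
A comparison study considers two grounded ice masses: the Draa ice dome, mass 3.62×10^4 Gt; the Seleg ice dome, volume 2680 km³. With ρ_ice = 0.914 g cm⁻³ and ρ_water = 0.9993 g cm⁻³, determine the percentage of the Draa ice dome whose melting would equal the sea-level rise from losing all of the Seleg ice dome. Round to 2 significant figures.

≈ 6.8 %

Equal sea-level rise means equal mass of meltwater, i.e. equal mass of ice lost.
Ice mass of Seleg: 2.450×10^15 kg; ice mass of Draa: 3.620×10^16 kg.
Fraction required = 2.450×10^15 / 3.620×10^16 = 0.0677 → 6.8 %.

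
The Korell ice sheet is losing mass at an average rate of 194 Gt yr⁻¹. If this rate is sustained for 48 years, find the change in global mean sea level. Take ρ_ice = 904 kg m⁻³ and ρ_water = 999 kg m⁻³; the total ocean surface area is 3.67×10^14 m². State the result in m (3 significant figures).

≈ 0.0254 m

Total mass lost = 194 Gt/yr × 48 yr = 9312 Gt = 9.312×10^15 kg.
ρ_w = 999 kg m⁻³, so water volume = 9.312×10^15 / 999 = 9.321×10^12 m³.
Δh = 9.321×10^12 / 3.67×10^14 = 0.0254 m.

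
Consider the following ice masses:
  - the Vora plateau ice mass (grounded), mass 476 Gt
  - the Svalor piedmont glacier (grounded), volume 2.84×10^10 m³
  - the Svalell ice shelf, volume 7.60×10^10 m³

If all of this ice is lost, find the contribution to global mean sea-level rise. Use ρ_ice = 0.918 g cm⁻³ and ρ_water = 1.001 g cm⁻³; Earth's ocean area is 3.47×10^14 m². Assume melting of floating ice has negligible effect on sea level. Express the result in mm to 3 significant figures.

Vora: 476 Gt = 4.760×10^14 kg; dividing by ρ_w = 1.001 g cm⁻³ = 1001 kg m⁻³ gives 4.755×10^11 m³ of water.
Svalor: 2.84×10^10 m³ × (918/1001) = 2.605×10^10 m³ of water.
The Svalell ice shelf is floating and already displaces its own weight of water, so its melt adds essentially nothing to sea level.
Total added water ≈ 5.016×10^11 m³ over 3.47×10^14 m² → Δh = 1.45×10^-3 m = 1.45 mm.

≈ 1.45 mm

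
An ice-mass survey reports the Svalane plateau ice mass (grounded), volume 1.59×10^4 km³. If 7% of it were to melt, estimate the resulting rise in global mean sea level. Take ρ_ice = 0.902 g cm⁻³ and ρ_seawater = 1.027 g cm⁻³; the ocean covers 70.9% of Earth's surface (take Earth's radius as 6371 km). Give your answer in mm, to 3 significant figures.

Svalane: 0.07 × 1.59×10^4 km³ × (902/1027) = 977.5 km³ of water.
Spread over 3.62×10^14 m² of ocean, Δh = 9.775×10^11 / 3.62×10^14 = 2.70×10^-3 m = 2.70 mm.

≈ 2.70 mm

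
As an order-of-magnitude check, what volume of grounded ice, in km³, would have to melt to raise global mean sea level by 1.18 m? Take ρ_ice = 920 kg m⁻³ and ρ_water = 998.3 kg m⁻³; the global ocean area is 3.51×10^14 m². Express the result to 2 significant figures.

Required water volume = Δh × A = 1.18 m × 3.51×10^14 m² = 4.142×10^14 m³ = 4.142×10^5 km³.
Ice volume = water volume × ρ_w/ρ_ice = 4.142×10^5 × 998.3/920 = 4.5×10^5 km³.

≈ 4.5×10^5 km³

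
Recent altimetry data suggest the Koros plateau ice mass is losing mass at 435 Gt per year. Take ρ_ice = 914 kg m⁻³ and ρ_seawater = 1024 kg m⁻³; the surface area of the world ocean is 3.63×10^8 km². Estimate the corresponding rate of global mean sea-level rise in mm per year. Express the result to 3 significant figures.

ρ_w = 1024 kg m⁻³. Annual water volume added = 435 Gt / ρ_w = 4.350×10^14 kg / 1024 kg m⁻³ = 4.248×10^11 m³.
Δh per year = 4.248×10^11 / 3.63×10^14 = 1.17×10^-3 m = 1.17 mm.

≈ 1.17 mm/yr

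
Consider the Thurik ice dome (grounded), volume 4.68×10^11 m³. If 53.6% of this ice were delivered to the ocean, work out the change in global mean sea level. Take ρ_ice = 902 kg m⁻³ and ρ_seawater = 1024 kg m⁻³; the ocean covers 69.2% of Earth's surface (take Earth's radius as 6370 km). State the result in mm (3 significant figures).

≈ 0.626 mm

Thurik: 0.536 × 4.68×10^11 m³ × (902/1024) = 2.210×10^11 m³ of water.
Spread over 3.53×10^14 m² of ocean, Δh = 2.210×10^11 / 3.53×10^14 = 6.26×10^-4 m = 0.626 mm.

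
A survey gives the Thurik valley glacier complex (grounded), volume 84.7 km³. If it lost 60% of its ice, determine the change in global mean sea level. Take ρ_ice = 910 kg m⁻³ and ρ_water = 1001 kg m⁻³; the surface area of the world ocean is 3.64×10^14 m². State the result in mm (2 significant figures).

≈ 0.13 mm

Thurik: 0.6 × 84.7 km³ × (910/1001) = 46.20 km³ of water.
Spread over 3.64×10^14 m² of ocean, Δh = 4.620×10^10 / 3.64×10^14 = 1.27×10^-4 m = 0.13 mm.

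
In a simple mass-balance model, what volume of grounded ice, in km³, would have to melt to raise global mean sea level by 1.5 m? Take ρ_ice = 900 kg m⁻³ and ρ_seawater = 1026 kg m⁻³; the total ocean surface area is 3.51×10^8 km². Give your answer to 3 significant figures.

≈ 6.00×10^5 km³

Required water volume = Δh × A = 1.5 m × 3.51×10^14 m² = 5.265×10^14 m³ = 5.265×10^5 km³.
Ice volume = water volume × ρ_w/ρ_ice = 5.265×10^5 × 1026/900 = 6.00×10^5 km³.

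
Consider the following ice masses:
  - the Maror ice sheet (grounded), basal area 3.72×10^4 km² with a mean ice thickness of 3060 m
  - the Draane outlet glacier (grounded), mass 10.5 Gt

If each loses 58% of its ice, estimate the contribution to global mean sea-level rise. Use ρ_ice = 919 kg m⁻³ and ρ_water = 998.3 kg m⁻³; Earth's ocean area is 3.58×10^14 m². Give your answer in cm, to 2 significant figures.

Maror: ice volume = 3.72×10^4 km² × 3060 m = 1.138×10^5 km³; 0.58 × 1.138×10^5 × (919/998.3) = 6.078×10^4 km³ of water.
Draane: 0.58 × 10.5 Gt = 6.090×10^12 kg; dividing by ρ_w = 998.3 kg m⁻³ gives 6.100×10^9 m³ of water.
Total added water ≈ 6.078×10^13 m³ over 3.58×10^14 m² → Δh = 0.170 m = 17 cm.

≈ 17 cm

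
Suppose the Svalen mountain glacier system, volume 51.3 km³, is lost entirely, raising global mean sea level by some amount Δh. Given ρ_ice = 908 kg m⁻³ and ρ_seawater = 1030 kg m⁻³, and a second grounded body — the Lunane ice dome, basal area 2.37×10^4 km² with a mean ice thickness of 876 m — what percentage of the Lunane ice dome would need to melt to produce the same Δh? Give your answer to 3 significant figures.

Equal sea-level rise means equal mass of meltwater, i.e. equal mass of ice lost.
Ice mass of Svalen: 4.658×10^13 kg; ice mass of Lunane: 1.885×10^16 kg.
Fraction required = 4.658×10^13 / 1.885×10^16 = 2.47×10^-3 → 0.247 %.

≈ 0.247 %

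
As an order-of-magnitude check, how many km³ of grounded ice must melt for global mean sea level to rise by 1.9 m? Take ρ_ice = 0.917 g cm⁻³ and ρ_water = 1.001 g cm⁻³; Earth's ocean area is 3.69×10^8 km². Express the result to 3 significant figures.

Required water volume = Δh × A = 1.9 m × 3.69×10^14 m² = 7.011×10^14 m³ = 7.011×10^5 km³.
Ice volume = water volume × ρ_w/ρ_ice = 7.011×10^5 × 1001/917 = 7.65×10^5 km³.

≈ 7.65×10^5 km³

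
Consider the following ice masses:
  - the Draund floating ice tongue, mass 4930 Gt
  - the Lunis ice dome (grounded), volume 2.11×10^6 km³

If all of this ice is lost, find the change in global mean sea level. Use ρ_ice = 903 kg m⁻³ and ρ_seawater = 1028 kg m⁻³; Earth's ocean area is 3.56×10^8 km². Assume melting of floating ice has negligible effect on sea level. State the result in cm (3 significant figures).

The Draund floating ice tongue is floating and already displaces its own weight of water, so its melt adds essentially nothing to sea level.
Lunis: 2.11×10^6 km³ × (903/1028) = 1.853×10^6 km³ of water.
Total added water ≈ 1.853×10^15 m³ over 3.56×10^14 m² → Δh = 5.21 m = 521 cm.

≈ 521 cm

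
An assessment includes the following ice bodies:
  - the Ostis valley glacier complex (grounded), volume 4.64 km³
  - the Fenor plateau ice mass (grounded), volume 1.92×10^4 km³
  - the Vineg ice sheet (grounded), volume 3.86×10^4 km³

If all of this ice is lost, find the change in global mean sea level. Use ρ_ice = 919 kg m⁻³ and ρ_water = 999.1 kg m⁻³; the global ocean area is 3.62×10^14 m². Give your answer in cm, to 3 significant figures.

Ostis: 4.64 km³ × (919/999.1) = 4.268 km³ of water.
Fenor: 1.92×10^4 km³ × (919/999.1) = 1.766×10^4 km³ of water.
Vineg: 3.86×10^4 km³ × (919/999.1) = 3.551×10^4 km³ of water.
Total added water ≈ 5.317×10^13 m³ over 3.62×10^14 m² → Δh = 0.147 m = 14.7 cm.

≈ 14.7 cm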